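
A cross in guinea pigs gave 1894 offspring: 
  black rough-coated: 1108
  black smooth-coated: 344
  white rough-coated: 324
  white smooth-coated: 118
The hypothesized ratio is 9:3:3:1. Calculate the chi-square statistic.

4.783

Expected counts for N = 1894 under a 9:3:3:1 ratio (total parts = 16):
  black rough-coated: 1894 × 9/16 = 1065.375
  black smooth-coated: 1894 × 3/16 = 355.125
  white rough-coated: 1894 × 3/16 = 355.125
  white smooth-coated: 1894 × 1/16 = 118.375
χ² = Σ (O − E)² / E
  black rough-coated: (1108 − 1065.375)² / 1065.375 = 1.7054
  black smooth-coated: (344 − 355.125)² / 355.125 = 0.3485
  white rough-coated: (324 − 355.125)² / 355.125 = 2.7280
  white smooth-coated: (118 − 118.375)² / 118.375 = 0.0012
χ² = 1.7054 + 0.3485 + 2.7280 + 0.0012 = 4.7831 ≈ 4.783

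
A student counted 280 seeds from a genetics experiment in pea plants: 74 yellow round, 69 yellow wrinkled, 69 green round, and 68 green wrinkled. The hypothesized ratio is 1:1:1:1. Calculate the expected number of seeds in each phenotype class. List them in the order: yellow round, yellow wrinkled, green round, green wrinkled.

The 1:1:1:1 ratio has 4 parts, so with N = 280 the expected counts are:
  yellow round: 280 × 1/4 = 70
  yellow wrinkled: 280 × 1/4 = 70
  green round: 280 × 1/4 = 70
  green wrinkled: 280 × 1/4 = 70

70, 70, 70, 70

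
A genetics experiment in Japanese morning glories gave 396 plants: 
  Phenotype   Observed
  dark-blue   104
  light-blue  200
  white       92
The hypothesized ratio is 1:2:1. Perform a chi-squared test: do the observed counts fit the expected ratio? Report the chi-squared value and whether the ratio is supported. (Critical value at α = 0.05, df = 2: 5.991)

0.768; consistent

Total ratio parts = 4. Expected numbers out of 396:
  dark-blue: 396 × 1/4 = 99
  light-blue: 396 × 2/4 = 198
  white: 396 × 1/4 = 99
χ² = Σ (O − E)² / E
  dark-blue: (104 − 99)² / 99 = 0.2525
  light-blue: (200 − 198)² / 198 = 0.0202
  white: (92 − 99)² / 99 = 0.4949
χ² = 0.2525 + 0.0202 + 0.4949 = 0.7676 ≈ 0.768
Degrees of freedom = 3 − 1 = 2; critical value at α = 0.05 is 5.991.
Since 0.768 < 5.991, we fail to reject the null hypothesis — the data are consistent with the 1:2:1 ratio.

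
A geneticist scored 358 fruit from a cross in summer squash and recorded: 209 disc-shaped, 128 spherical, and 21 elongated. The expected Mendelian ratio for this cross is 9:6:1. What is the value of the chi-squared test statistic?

0.664

Under the 9:6:1 hypothesis (Σ ratio = 16, N = 358):
  disc-shaped: 358 × 9/16 = 201.375
  spherical: 358 × 6/16 = 134.25
  elongated: 358 × 1/16 = 22.375
χ² = Σ (O − E)² / E
  disc-shaped: (209 − 201.375)² / 201.375 = 0.2887
  spherical: (128 − 134.25)² / 134.25 = 0.2910
  elongated: (21 − 22.375)² / 22.375 = 0.0845
χ² = 0.2887 + 0.2910 + 0.0845 = 0.6642 ≈ 0.664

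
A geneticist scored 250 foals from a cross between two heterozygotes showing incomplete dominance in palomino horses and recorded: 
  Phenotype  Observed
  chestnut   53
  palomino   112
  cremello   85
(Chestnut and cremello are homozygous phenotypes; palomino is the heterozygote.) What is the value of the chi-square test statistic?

10.896

With incomplete dominance, a heterozygote × heterozygote cross gives a 1:2:1 phenotypic ratio.
Under the 1:2:1 hypothesis (Σ ratio = 4, N = 250):
  chestnut: 250 × 1/4 = 62.5
  palomino: 250 × 2/4 = 125
  cremello: 250 × 1/4 = 62.5
χ² = Σ (O − E)² / E
  chestnut: (53 − 62.5)² / 62.5 = 1.4440
  palomino: (112 − 125)² / 125 = 1.3520
  cremello: (85 − 62.5)² / 62.5 = 8.1000
χ² = 1.4440 + 1.3520 + 8.1000 = 10.896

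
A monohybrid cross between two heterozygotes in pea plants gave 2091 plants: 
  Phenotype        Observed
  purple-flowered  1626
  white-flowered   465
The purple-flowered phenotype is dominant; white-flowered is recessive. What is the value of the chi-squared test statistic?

8.506

For a monohybrid cross between heterozygotes with complete dominance, the expected phenotypic ratio is 3:1.
Total ratio parts = 4. Expected numbers out of 2091:
  purple-flowered: 2091 × 3/4 = 1568.25
  white-flowered: 2091 × 1/4 = 522.75
χ² = Σ (O − E)² / E
  purple-flowered: (1626 − 1568.25)² / 1568.25 = 2.1266
  white-flowered: (465 − 522.75)² / 522.75 = 6.3798
χ² = 2.1266 + 6.3798 = 8.5064 ≈ 8.506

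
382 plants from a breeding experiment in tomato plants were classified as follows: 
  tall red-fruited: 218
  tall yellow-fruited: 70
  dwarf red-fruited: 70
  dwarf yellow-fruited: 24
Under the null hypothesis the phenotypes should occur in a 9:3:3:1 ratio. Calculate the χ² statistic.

Under the 9:3:3:1 hypothesis (Σ ratio = 16, N = 382):
  tall red-fruited: 382 × 9/16 = 214.875
  tall yellow-fruited: 382 × 3/16 = 71.625
  dwarf red-fruited: 382 × 3/16 = 71.625
  dwarf yellow-fruited: 382 × 1/16 = 23.875
χ² = Σ (O − E)² / E
  tall red-fruited: (218 − 214.875)² / 214.875 = 0.0454
  tall yellow-fruited: (70 − 71.625)² / 71.625 = 0.0369
  dwarf red-fruited: (70 − 71.625)² / 71.625 = 0.0369
  dwarf yellow-fruited: (24 − 23.875)² / 23.875 = 0.0007
χ² = 0.0454 + 0.0369 + 0.0369 + 0.0007 = 0.1199 ≈ 0.120

0.120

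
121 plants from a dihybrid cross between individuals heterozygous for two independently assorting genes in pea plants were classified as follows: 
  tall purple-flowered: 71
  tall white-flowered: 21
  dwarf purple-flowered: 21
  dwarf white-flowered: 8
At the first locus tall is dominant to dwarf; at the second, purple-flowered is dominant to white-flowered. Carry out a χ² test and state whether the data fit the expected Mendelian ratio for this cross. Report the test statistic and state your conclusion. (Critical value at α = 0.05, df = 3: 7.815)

0.403; consistent

A dihybrid F₂ with independent assortment and complete dominance at both loci gives a 9:3:3:1 phenotypic ratio.
Total ratio parts = 16. Expected numbers out of 121:
  tall purple-flowered: 121 × 9/16 = 68.0625
  tall white-flowered: 121 × 3/16 = 22.6875
  dwarf purple-flowered: 121 × 3/16 = 22.6875
  dwarf white-flowered: 121 × 1/16 = 7.5625
χ² = Σ (O − E)² / E
  tall purple-flowered: (71 − 68.0625)² / 68.0625 = 0.1268
  tall white-flowered: (21 − 22.6875)² / 22.6875 = 0.1255
  dwarf purple-flowered: (21 − 22.6875)² / 22.6875 = 0.1255
  dwarf white-flowered: (8 − 7.5625)² / 7.5625 = 0.0253
χ² = 0.1268 + 0.1255 + 0.1255 + 0.0253 = 0.4031 ≈ 0.403
Degrees of freedom = 4 − 1 = 3; critical value at α = 0.05 is 7.815.
Since 0.403 < 7.815, we fail to reject the null hypothesis — the data are consistent with the 9:3:3:1 ratio.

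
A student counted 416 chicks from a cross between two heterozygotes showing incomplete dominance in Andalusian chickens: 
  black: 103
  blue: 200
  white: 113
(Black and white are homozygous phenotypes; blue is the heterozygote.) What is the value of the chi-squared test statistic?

1.096

With incomplete dominance, a heterozygote × heterozygote cross gives a 1:2:1 phenotypic ratio.
Under the 1:2:1 hypothesis (Σ ratio = 4, N = 416):
  black: 416 × 1/4 = 104
  blue: 416 × 2/4 = 208
  white: 416 × 1/4 = 104
χ² = Σ (O − E)² / E
  black: (103 − 104)² / 104 = 0.0096
  blue: (200 − 208)² / 208 = 0.3077
  white: (113 − 104)² / 104 = 0.7788
χ² = 0.0096 + 0.3077 + 0.7788 = 1.0961 ≈ 1.096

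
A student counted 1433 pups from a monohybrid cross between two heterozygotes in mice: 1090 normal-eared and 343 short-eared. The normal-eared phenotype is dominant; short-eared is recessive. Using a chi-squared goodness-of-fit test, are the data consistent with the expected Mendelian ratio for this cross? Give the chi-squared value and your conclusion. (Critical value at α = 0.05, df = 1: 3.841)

0.866; consistent

For a monohybrid cross between heterozygotes with complete dominance, the expected phenotypic ratio is 3:1.
Total ratio parts = 4. Expected numbers out of 1433:
  normal-eared: 1433 × 3/4 = 1074.75
  short-eared: 1433 × 1/4 = 358.25
χ² = Σ (O − E)² / E
  normal-eared: (1090 − 1074.75)² / 1074.75 = 0.2164
  short-eared: (343 − 358.25)² / 358.25 = 0.6492
χ² = 0.2164 + 0.6492 = 0.8656 ≈ 0.866
Degrees of freedom = 2 − 1 = 1; critical value at α = 0.05 is 3.841.
Since 0.866 < 3.841, we fail to reject the null hypothesis — the data are consistent with the 3:1 ratio.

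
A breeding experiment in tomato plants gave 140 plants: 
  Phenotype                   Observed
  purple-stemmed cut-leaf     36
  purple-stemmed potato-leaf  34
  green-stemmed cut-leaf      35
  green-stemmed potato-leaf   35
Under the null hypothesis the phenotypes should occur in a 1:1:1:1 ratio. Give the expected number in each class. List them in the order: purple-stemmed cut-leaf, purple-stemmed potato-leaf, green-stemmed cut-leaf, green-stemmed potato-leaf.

35, 35, 35, 35

Expected counts for N = 140 under a 1:1:1:1 ratio (total parts = 4):
  purple-stemmed cut-leaf: 140 × 1/4 = 35
  purple-stemmed potato-leaf: 140 × 1/4 = 35
  green-stemmed cut-leaf: 140 × 1/4 = 35
  green-stemmed potato-leaf: 140 × 1/4 = 35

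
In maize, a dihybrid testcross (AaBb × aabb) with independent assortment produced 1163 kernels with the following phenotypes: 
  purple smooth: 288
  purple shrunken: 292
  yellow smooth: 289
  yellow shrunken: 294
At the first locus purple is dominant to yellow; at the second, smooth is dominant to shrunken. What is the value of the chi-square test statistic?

0.078

A dihybrid testcross with independent assortment gives a 1:1:1:1 ratio.
Total ratio parts = 4. Expected numbers out of 1163:
  purple smooth: 1163 × 1/4 = 290.75
  purple shrunken: 1163 × 1/4 = 290.75
  yellow smooth: 1163 × 1/4 = 290.75
  yellow shrunken: 1163 × 1/4 = 290.75
χ² = Σ (O − E)² / E
  purple smooth: (288 − 290.75)² / 290.75 = 0.0260
  purple shrunken: (292 − 290.75)² / 290.75 = 0.0054
  yellow smooth: (289 − 290.75)² / 290.75 = 0.0105
  yellow shrunken: (294 − 290.75)² / 290.75 = 0.0363
χ² = 0.0260 + 0.0054 + 0.0105 + 0.0363 = 0.0782 ≈ 0.078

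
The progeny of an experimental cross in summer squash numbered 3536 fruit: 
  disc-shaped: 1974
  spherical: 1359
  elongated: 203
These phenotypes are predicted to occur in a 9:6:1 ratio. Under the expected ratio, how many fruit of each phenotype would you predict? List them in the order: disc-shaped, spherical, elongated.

Under the 9:6:1 hypothesis (Σ ratio = 16, N = 3536):
  disc-shaped: 3536 × 9/16 = 1989
  spherical: 3536 × 6/16 = 1326
  elongated: 3536 × 1/16 = 221

1989, 1326, 221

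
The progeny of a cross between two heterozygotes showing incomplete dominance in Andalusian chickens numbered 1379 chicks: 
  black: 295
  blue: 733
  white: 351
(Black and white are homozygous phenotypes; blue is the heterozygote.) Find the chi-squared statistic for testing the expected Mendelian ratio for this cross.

10.037

With incomplete dominance, a heterozygote × heterozygote cross gives a 1:2:1 phenotypic ratio.
Under the 1:2:1 hypothesis (Σ ratio = 4, N = 1379):
  black: 1379 × 1/4 = 344.75
  blue: 1379 × 2/4 = 689.5
  white: 1379 × 1/4 = 344.75
χ² = Σ (O − E)² / E
  black: (295 − 344.75)² / 344.75 = 7.1793
  blue: (733 − 689.5)² / 689.5 = 2.7444
  white: (351 − 344.75)² / 344.75 = 0.1133
χ² = 7.1793 + 2.7444 + 0.1133 = 10.037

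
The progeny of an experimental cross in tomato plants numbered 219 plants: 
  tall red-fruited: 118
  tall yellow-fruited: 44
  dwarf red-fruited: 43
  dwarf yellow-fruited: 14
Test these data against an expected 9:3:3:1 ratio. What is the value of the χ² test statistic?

0.527

Under the 9:3:3:1 hypothesis (Σ ratio = 16, N = 219):
  tall red-fruited: 219 × 9/16 = 123.1875
  tall yellow-fruited: 219 × 3/16 = 41.0625
  dwarf red-fruited: 219 × 3/16 = 41.0625
  dwarf yellow-fruited: 219 × 1/16 = 13.6875
χ² = Σ (O − E)² / E
  tall red-fruited: (118 − 123.1875)² / 123.1875 = 0.2184
  tall yellow-fruited: (44 − 41.0625)² / 41.0625 = 0.2101
  dwarf red-fruited: (43 − 41.0625)² / 41.0625 = 0.0914
  dwarf yellow-fruited: (14 − 13.6875)² / 13.6875 = 0.0071
χ² = 0.2184 + 0.2101 + 0.0914 + 0.0071 = 0.527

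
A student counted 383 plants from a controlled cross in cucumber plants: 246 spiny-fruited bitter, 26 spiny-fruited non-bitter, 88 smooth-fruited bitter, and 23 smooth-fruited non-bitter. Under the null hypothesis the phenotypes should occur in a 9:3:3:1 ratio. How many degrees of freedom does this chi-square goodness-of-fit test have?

3

A goodness-of-fit test with 4 phenotype classes has df = 4 − 1 = 3.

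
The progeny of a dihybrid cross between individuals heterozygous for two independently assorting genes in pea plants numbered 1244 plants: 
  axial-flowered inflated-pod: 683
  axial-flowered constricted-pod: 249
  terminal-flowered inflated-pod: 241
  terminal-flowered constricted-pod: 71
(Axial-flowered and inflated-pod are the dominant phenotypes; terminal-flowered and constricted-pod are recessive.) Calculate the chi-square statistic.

A dihybrid F₂ with independent assortment and complete dominance at both loci gives a 9:3:3:1 phenotypic ratio.
Expected counts for N = 1244 under a 9:3:3:1 ratio (total parts = 16):
  axial-flowered inflated-pod: 1244 × 9/16 = 699.75
  axial-flowered constricted-pod: 1244 × 3/16 = 233.25
  terminal-flowered inflated-pod: 1244 × 3/16 = 233.25
  terminal-flowered constricted-pod: 1244 × 1/16 = 77.75
χ² = Σ (O − E)² / E
  axial-flowered inflated-pod: (683 − 699.75)² / 699.75 = 0.4009
  axial-flowered constricted-pod: (249 − 233.25)² / 233.25 = 1.0635
  terminal-flowered inflated-pod: (241 − 233.25)² / 233.25 = 0.2575
  terminal-flowered constricted-pod: (71 − 77.75)² / 77.75 = 0.5860
χ² = 0.4009 + 1.0635 + 0.2575 + 0.5860 = 2.3079 ≈ 2.308

2.308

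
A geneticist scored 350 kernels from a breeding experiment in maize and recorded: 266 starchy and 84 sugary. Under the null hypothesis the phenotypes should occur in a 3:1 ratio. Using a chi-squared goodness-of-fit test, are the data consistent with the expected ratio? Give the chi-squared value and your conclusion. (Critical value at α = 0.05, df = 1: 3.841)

0.187; consistent

The 3:1 ratio has 4 parts, so with N = 350 the expected counts are:
  starchy: 350 × 3/4 = 262.5
  sugary: 350 × 1/4 = 87.5
χ² = Σ (O − E)² / E
  starchy: (266 − 262.5)² / 262.5 = 0.0467
  sugary: (84 − 87.5)² / 87.5 = 0.1400
χ² = 0.0467 + 0.1400 = 0.1867 ≈ 0.187
Degrees of freedom = 2 − 1 = 1; critical value at α = 0.05 is 3.841.
Since 0.187 < 3.841, we fail to reject the null hypothesis — the data are consistent with the 3:1 ratio.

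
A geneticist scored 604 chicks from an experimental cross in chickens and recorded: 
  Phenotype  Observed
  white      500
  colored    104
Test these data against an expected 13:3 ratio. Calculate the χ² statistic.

Expected counts for N = 604 under a 13:3 ratio (total parts = 16):
  white: 604 × 13/16 = 490.75
  colored: 604 × 3/16 = 113.25
χ² = Σ (O − E)² / E
  white: (500 − 490.75)² / 490.75 = 0.1744
  colored: (104 − 113.25)² / 113.25 = 0.7555
χ² = 0.1744 + 0.7555 = 0.9299 ≈ 0.930

0.930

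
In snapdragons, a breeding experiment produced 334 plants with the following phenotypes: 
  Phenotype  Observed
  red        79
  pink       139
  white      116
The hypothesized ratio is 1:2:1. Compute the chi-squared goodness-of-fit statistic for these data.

The 1:2:1 ratio has 4 parts, so with N = 334 the expected counts are:
  red: 334 × 1/4 = 83.5
  pink: 334 × 2/4 = 167
  white: 334 × 1/4 = 83.5
χ² = Σ (O − E)² / E
  red: (79 − 83.5)² / 83.5 = 0.2425
  pink: (139 − 167)² / 167 = 4.6946
  white: (116 − 83.5)² / 83.5 = 12.6497
χ² = 0.2425 + 4.6946 + 12.6497 = 17.5868 ≈ 17.587

17.587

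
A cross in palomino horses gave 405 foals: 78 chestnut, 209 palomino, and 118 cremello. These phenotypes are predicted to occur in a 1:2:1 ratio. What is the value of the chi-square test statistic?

Expected counts for N = 405 under a 1:2:1 ratio (total parts = 4):
  chestnut: 405 × 1/4 = 101.25
  palomino: 405 × 2/4 = 202.5
  cremello: 405 × 1/4 = 101.25
χ² = Σ (O − E)² / E
  chestnut: (78 − 101.25)² / 101.25 = 5.3389
  palomino: (209 − 202.5)² / 202.5 = 0.2086
  cremello: (118 − 101.25)² / 101.25 = 2.7710
χ² = 5.3389 + 0.2086 + 2.7710 = 8.3185 ≈ 8.319

8.319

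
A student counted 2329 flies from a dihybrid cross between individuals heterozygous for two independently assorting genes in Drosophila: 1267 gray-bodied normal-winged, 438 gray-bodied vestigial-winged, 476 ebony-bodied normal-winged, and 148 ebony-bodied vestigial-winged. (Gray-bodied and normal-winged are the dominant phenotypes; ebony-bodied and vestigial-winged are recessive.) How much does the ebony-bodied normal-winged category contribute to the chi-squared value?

3.539

A dihybrid F₂ with independent assortment and complete dominance at both loci gives a 9:3:3:1 phenotypic ratio.
Under the 9:3:3:1 hypothesis (Σ ratio = 16, N = 2329):
  gray-bodied normal-winged: 2329 × 9/16 = 1310.0625
  gray-bodied vestigial-winged: 2329 × 3/16 = 436.6875
  ebony-bodied normal-winged: 2329 × 3/16 = 436.6875
  ebony-bodied vestigial-winged: 2329 × 1/16 = 145.5625
Contribution of ebony-bodied normal-winged: (476 − 436.6875)² / 436.6875 = 3.5391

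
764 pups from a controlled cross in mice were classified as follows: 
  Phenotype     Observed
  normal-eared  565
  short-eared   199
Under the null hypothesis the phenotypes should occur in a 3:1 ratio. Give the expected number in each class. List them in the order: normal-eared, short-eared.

573, 191

Total ratio parts = 4. Expected numbers out of 764:
  normal-eared: 764 × 3/4 = 573
  short-eared: 764 × 1/4 = 191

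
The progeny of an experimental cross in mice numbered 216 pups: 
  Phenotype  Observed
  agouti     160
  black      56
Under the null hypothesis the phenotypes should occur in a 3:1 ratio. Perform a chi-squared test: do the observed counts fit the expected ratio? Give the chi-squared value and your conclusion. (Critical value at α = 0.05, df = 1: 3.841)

0.099; consistent

Total ratio parts = 4. Expected numbers out of 216:
  agouti: 216 × 3/4 = 162
  black: 216 × 1/4 = 54
χ² = Σ (O − E)² / E
  agouti: (160 − 162)² / 162 = 0.0247
  black: (56 − 54)² / 54 = 0.0741
χ² = 0.0247 + 0.0741 = 0.0988 ≈ 0.099
Degrees of freedom = 2 − 1 = 1; critical value at α = 0.05 is 3.841.
Since 0.099 < 3.841, we fail to reject the null hypothesis — the data are consistent with the 3:1 ratio.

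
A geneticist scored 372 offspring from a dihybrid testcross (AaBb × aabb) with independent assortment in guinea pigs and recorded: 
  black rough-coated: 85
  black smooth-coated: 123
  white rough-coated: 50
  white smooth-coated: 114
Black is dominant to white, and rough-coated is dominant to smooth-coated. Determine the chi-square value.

34.989

A dihybrid testcross with independent assortment gives a 1:1:1:1 ratio.
Total ratio parts = 4. Expected numbers out of 372:
  black rough-coated: 372 × 1/4 = 93
  black smooth-coated: 372 × 1/4 = 93
  white rough-coated: 372 × 1/4 = 93
  white smooth-coated: 372 × 1/4 = 93
χ² = Σ (O − E)² / E
  black rough-coated: (85 − 93)² / 93 = 0.6882
  black smooth-coated: (123 − 93)² / 93 = 9.6774
  white rough-coated: (50 − 93)² / 93 = 19.8817
  white smooth-coated: (114 − 93)² / 93 = 4.7419
χ² = 0.6882 + 9.6774 + 19.8817 + 4.7419 = 34.9892 ≈ 34.989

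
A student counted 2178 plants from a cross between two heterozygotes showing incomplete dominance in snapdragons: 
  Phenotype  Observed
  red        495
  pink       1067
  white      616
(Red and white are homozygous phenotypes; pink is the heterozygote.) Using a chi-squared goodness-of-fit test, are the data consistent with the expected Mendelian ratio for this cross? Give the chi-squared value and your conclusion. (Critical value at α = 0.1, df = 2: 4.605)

14.333; not consistent

With incomplete dominance, a heterozygote × heterozygote cross gives a 1:2:1 phenotypic ratio.
Total ratio parts = 4. Expected numbers out of 2178:
  red: 2178 × 1/4 = 544.5
  pink: 2178 × 2/4 = 1089
  white: 2178 × 1/4 = 544.5
χ² = Σ (O − E)² / E
  red: (495 − 544.5)² / 544.5 = 4.5000
  pink: (1067 − 1089)² / 1089 = 0.4444
  white: (616 − 544.5)² / 544.5 = 9.3889
χ² = 4.5000 + 0.4444 + 9.3889 = 14.3333 ≈ 14.333
Degrees of freedom = 3 − 1 = 2; critical value at α = 0.1 is 4.605.
Since 14.333 > 4.605, we reject the null hypothesis — the data do not fit the 1:2:1 ratio.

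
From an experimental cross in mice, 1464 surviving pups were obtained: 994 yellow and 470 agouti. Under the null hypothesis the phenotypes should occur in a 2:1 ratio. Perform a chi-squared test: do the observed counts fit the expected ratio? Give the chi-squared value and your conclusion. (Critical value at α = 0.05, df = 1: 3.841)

The 2:1 ratio has 3 parts, so with N = 1464 the expected counts are:
  yellow: 1464 × 2/3 = 976
  agouti: 1464 × 1/3 = 488
χ² = Σ (O − E)² / E
  yellow: (994 − 976)² / 976 = 0.3320
  agouti: (470 − 488)² / 488 = 0.6639
χ² = 0.3320 + 0.6639 = 0.9959 ≈ 0.996
Degrees of freedom = 2 − 1 = 1; critical value at α = 0.05 is 3.841.
Since 0.996 < 3.841, we fail to reject the null hypothesis — the data are consistent with the 2:1 ratio.

0.996; consistent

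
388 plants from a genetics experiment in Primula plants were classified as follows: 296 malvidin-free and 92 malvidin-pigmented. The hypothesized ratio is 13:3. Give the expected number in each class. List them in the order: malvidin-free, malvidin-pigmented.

Under the 13:3 hypothesis (Σ ratio = 16, N = 388):
  malvidin-free: 388 × 13/16 = 315.25
  malvidin-pigmented: 388 × 3/16 = 72.75

315.25, 72.75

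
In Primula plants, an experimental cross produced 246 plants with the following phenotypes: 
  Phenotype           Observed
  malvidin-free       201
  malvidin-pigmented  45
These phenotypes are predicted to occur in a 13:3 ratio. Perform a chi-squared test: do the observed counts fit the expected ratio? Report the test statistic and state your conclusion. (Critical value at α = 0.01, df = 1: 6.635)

The 13:3 ratio has 16 parts, so with N = 246 the expected counts are:
  malvidin-free: 246 × 13/16 = 199.875
  malvidin-pigmented: 246 × 3/16 = 46.125
χ² = Σ (O − E)² / E
  malvidin-free: (201 − 199.875)² / 199.875 = 0.0063
  malvidin-pigmented: (45 − 46.125)² / 46.125 = 0.0274
χ² = 0.0063 + 0.0274 = 0.0337 ≈ 0.034
Degrees of freedom = 2 − 1 = 1; critical value at α = 0.01 is 6.635.
Since 0.034 < 6.635, we fail to reject the null hypothesis — the data are consistent with the 13:3 ratio.

0.034; consistent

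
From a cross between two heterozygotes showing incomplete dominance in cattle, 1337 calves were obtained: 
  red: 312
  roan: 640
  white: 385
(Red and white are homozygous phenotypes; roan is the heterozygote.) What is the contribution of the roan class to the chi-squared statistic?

1.215

With incomplete dominance, a heterozygote × heterozygote cross gives a 1:2:1 phenotypic ratio.
Expected counts for N = 1337 under a 1:2:1 ratio (total parts = 4):
  red: 1337 × 1/4 = 334.25
  roan: 1337 × 2/4 = 668.5
  white: 1337 × 1/4 = 334.25
Contribution of roan: (640 − 668.5)² / 668.5 = 1.2150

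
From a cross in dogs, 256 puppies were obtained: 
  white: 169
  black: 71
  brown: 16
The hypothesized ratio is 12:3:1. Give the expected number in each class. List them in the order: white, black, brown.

192, 48, 16

Under the 12:3:1 hypothesis (Σ ratio = 16, N = 256):
  white: 256 × 12/16 = 192
  black: 256 × 3/16 = 48
  brown: 256 × 1/16 = 16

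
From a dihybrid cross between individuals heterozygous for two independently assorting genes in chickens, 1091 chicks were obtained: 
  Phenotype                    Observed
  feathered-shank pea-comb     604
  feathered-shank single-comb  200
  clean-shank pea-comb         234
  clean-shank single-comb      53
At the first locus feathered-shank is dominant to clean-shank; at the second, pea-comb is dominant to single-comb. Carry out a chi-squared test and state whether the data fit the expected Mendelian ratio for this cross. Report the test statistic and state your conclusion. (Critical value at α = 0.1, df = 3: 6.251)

7.874; not consistent

A dihybrid F₂ with independent assortment and complete dominance at both loci gives a 9:3:3:1 phenotypic ratio.
Expected counts for N = 1091 under a 9:3:3:1 ratio (total parts = 16):
  feathered-shank pea-comb: 1091 × 9/16 = 613.6875
  feathered-shank single-comb: 1091 × 3/16 = 204.5625
  clean-shank pea-comb: 1091 × 3/16 = 204.5625
  clean-shank single-comb: 1091 × 1/16 = 68.1875
χ² = Σ (O − E)² / E
  feathered-shank pea-comb: (604 − 613.6875)² / 613.6875 = 0.1529
  feathered-shank single-comb: (200 − 204.5625)² / 204.5625 = 0.1018
  clean-shank pea-comb: (234 − 204.5625)² / 204.5625 = 4.2362
  clean-shank single-comb: (53 − 68.1875)² / 68.1875 = 3.3827
χ² = 0.1529 + 0.1018 + 4.2362 + 3.3827 = 7.8736 ≈ 7.874
Degrees of freedom = 4 − 1 = 3; critical value at α = 0.1 is 6.251.
Since 7.874 > 6.251, we reject the null hypothesis — the data do not fit the 9:3:3:1 ratio.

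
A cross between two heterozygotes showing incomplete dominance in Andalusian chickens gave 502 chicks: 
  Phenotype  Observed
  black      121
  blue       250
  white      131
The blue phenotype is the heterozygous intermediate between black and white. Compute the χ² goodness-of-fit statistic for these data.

0.406

With incomplete dominance, a heterozygote × heterozygote cross gives a 1:2:1 phenotypic ratio.
Total ratio parts = 4. Expected numbers out of 502:
  black: 502 × 1/4 = 125.5
  blue: 502 × 2/4 = 251
  white: 502 × 1/4 = 125.5
χ² = Σ (O − E)² / E
  black: (121 − 125.5)² / 125.5 = 0.1614
  blue: (250 − 251)² / 251 = 0.0040
  white: (131 − 125.5)² / 125.5 = 0.2410
χ² = 0.1614 + 0.0040 + 0.2410 = 0.4064 ≈ 0.406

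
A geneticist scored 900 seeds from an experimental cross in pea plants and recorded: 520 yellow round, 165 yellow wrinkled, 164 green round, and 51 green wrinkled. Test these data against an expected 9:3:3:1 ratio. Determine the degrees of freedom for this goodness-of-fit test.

A goodness-of-fit test with 4 phenotype classes has df = 4 − 1 = 3.

3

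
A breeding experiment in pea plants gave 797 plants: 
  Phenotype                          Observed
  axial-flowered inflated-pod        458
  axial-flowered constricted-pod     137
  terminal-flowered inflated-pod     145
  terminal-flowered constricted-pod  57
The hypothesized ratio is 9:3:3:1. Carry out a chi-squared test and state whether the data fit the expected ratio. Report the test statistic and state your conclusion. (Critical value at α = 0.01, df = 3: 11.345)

Under the 9:3:3:1 hypothesis (Σ ratio = 16, N = 797):
  axial-flowered inflated-pod: 797 × 9/16 = 448.3125
  axial-flowered constricted-pod: 797 × 3/16 = 149.4375
  terminal-flowered inflated-pod: 797 × 3/16 = 149.4375
  terminal-flowered constricted-pod: 797 × 1/16 = 49.8125
χ² = Σ (O − E)² / E
  axial-flowered inflated-pod: (458 − 448.3125)² / 448.3125 = 0.2093
  axial-flowered constricted-pod: (137 − 149.4375)² / 149.4375 = 1.0352
  terminal-flowered inflated-pod: (145 − 149.4375)² / 149.4375 = 0.1318
  terminal-flowered constricted-pod: (57 − 49.8125)² / 49.8125 = 1.0371
χ² = 0.2093 + 1.0352 + 0.1318 + 1.0371 = 2.4134 ≈ 2.413
Degrees of freedom = 4 − 1 = 3; critical value at α = 0.01 is 11.345.
Since 2.413 < 11.345, we fail to reject the null hypothesis — the data are consistent with the 9:3:3:1 ratio.

2.413; consistent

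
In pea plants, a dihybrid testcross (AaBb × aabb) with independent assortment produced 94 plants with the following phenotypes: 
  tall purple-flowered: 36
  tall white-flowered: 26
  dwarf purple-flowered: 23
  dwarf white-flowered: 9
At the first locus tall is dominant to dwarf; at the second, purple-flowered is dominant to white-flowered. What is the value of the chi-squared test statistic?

15.872

A dihybrid testcross with independent assortment gives a 1:1:1:1 ratio.
Expected counts for N = 94 under a 1:1:1:1 ratio (total parts = 4):
  tall purple-flowered: 94 × 1/4 = 23.5
  tall white-flowered: 94 × 1/4 = 23.5
  dwarf purple-flowered: 94 × 1/4 = 23.5
  dwarf white-flowered: 94 × 1/4 = 23.5
χ² = Σ (O − E)² / E
  tall purple-flowered: (36 − 23.5)² / 23.5 = 6.6489
  tall white-flowered: (26 − 23.5)² / 23.5 = 0.2660
  dwarf purple-flowered: (23 − 23.5)² / 23.5 = 0.0106
  dwarf white-flowered: (9 − 23.5)² / 23.5 = 8.9468
χ² = 6.6489 + 0.2660 + 0.0106 + 8.9468 = 15.8723 ≈ 15.872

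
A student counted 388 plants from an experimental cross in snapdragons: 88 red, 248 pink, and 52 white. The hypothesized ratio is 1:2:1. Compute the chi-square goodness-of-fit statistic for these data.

36.742

Expected counts for N = 388 under a 1:2:1 ratio (total parts = 4):
  red: 388 × 1/4 = 97
  pink: 388 × 2/4 = 194
  white: 388 × 1/4 = 97
χ² = Σ (O − E)² / E
  red: (88 − 97)² / 97 = 0.8351
  pink: (248 − 194)² / 194 = 15.0309
  white: (52 − 97)² / 97 = 20.8763
χ² = 0.8351 + 15.0309 + 20.8763 = 36.7423 ≈ 36.742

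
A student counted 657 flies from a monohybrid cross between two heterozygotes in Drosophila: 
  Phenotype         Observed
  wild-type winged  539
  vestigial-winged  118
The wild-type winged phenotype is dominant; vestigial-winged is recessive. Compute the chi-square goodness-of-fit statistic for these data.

For a monohybrid cross between heterozygotes with complete dominance, the expected phenotypic ratio is 3:1.
Under the 3:1 hypothesis (Σ ratio = 4, N = 657):
  wild-type winged: 657 × 3/4 = 492.75
  vestigial-winged: 657 × 1/4 = 164.25
χ² = Σ (O − E)² / E
  wild-type winged: (539 − 492.75)² / 492.75 = 4.3411
  vestigial-winged: (118 − 164.25)² / 164.25 = 13.0232
χ² = 4.3411 + 13.0232 = 17.3643 ≈ 17.364

17.364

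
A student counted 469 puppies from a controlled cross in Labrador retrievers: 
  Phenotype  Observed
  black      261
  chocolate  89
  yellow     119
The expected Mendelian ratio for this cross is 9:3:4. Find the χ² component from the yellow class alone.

0.026

The 9:3:4 ratio has 16 parts, so with N = 469 the expected counts are:
  black: 469 × 9/16 = 263.8125
  chocolate: 469 × 3/16 = 87.9375
  yellow: 469 × 4/16 = 117.25
Contribution of yellow: (119 − 117.25)² / 117.25 = 0.0261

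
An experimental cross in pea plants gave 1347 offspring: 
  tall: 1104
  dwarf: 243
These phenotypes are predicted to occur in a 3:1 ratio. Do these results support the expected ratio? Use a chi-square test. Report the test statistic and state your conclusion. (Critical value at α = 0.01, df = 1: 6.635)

Under the 3:1 hypothesis (Σ ratio = 4, N = 1347):
  tall: 1347 × 3/4 = 1010.25
  dwarf: 1347 × 1/4 = 336.75
χ² = Σ (O − E)² / E
  tall: (1104 − 1010.25)² / 1010.25 = 8.6999
  dwarf: (243 − 336.75)² / 336.75 = 26.0997
χ² = 8.6999 + 26.0997 = 34.7996 ≈ 34.800
Degrees of freedom = 2 − 1 = 1; critical value at α = 0.01 is 6.635.
Since 34.800 > 6.635, we reject the null hypothesis — the data do not fit the 3:1 ratio.

34.800; not consistent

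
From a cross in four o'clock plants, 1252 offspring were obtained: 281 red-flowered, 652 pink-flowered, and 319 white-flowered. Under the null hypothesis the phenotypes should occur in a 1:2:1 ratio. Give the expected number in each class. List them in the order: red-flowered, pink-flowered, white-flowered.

The 1:2:1 ratio has 4 parts, so with N = 1252 the expected counts are:
  red-flowered: 1252 × 1/4 = 313
  pink-flowered: 1252 × 2/4 = 626
  white-flowered: 1252 × 1/4 = 313

313, 626, 313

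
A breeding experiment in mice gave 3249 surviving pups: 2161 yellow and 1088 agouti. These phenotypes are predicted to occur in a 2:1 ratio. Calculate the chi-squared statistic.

0.035

The 2:1 ratio has 3 parts, so with N = 3249 the expected counts are:
  yellow: 3249 × 2/3 = 2166
  agouti: 3249 × 1/3 = 1083
χ² = Σ (O − E)² / E
  yellow: (2161 − 2166)² / 2166 = 0.0115
  agouti: (1088 − 1083)² / 1083 = 0.0231
χ² = 0.0115 + 0.0231 = 0.0346 ≈ 0.035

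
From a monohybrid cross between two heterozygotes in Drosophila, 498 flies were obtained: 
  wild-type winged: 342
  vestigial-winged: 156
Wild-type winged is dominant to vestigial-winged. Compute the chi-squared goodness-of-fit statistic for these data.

For a monohybrid cross between heterozygotes with complete dominance, the expected phenotypic ratio is 3:1.
Expected counts for N = 498 under a 3:1 ratio (total parts = 4):
  wild-type winged: 498 × 3/4 = 373.5
  vestigial-winged: 498 × 1/4 = 124.5
χ² = Σ (O − E)² / E
  wild-type winged: (342 − 373.5)² / 373.5 = 2.6566
  vestigial-winged: (156 − 124.5)² / 124.5 = 7.9699
χ² = 2.6566 + 7.9699 = 10.6265 ≈ 10.627

10.627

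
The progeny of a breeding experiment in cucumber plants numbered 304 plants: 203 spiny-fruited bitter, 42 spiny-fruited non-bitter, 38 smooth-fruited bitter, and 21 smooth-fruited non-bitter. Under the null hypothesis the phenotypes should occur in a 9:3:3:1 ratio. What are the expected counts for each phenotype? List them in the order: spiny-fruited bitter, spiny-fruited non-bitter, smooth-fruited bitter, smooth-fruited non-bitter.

The 9:3:3:1 ratio has 16 parts, so with N = 304 the expected counts are:
  spiny-fruited bitter: 304 × 9/16 = 171
  spiny-fruited non-bitter: 304 × 3/16 = 57
  smooth-fruited bitter: 304 × 3/16 = 57
  smooth-fruited non-bitter: 304 × 1/16 = 19

171, 57, 57, 19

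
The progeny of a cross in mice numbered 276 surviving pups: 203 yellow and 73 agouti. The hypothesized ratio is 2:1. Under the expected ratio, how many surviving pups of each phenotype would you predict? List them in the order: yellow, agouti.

184, 92

The 2:1 ratio has 3 parts, so with N = 276 the expected counts are:
  yellow: 276 × 2/3 = 184
  agouti: 276 × 1/3 = 92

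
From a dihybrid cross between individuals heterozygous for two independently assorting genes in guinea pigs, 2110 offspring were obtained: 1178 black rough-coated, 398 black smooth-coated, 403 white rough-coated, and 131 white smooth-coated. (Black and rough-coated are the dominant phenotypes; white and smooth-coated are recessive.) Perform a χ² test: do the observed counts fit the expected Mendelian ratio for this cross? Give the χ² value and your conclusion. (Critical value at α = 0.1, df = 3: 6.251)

0.224; consistent

A dihybrid F₂ with independent assortment and complete dominance at both loci gives a 9:3:3:1 phenotypic ratio.
Expected counts for N = 2110 under a 9:3:3:1 ratio (total parts = 16):
  black rough-coated: 2110 × 9/16 = 1186.875
  black smooth-coated: 2110 × 3/16 = 395.625
  white rough-coated: 2110 × 3/16 = 395.625
  white smooth-coated: 2110 × 1/16 = 131.875
χ² = Σ (O − E)² / E
  black rough-coated: (1178 − 1186.875)² / 1186.875 = 0.0664
  black smooth-coated: (398 − 395.625)² / 395.625 = 0.0143
  white rough-coated: (403 − 395.625)² / 395.625 = 0.1375
  white smooth-coated: (131 − 131.875)² / 131.875 = 0.0058
χ² = 0.0664 + 0.0143 + 0.1375 + 0.0058 = 0.224
Degrees of freedom = 4 − 1 = 3; critical value at α = 0.1 is 6.251.
Since 0.224 < 6.251, we fail to reject the null hypothesis — the data are consistent with the 9:3:3:1 ratio.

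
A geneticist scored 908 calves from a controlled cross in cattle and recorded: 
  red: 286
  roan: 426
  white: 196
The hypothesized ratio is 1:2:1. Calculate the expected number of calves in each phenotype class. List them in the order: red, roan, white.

227, 454, 227

Under the 1:2:1 hypothesis (Σ ratio = 4, N = 908):
  red: 908 × 1/4 = 227
  roan: 908 × 2/4 = 454
  white: 908 × 1/4 = 227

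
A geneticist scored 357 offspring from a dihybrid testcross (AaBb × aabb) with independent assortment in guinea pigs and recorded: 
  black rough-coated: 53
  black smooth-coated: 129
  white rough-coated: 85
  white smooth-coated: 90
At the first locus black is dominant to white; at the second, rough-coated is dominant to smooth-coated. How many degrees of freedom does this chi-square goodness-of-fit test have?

3

A dihybrid testcross with independent assortment gives a 1:1:1:1 ratio.
A goodness-of-fit test with 4 phenotype classes has df = 4 − 1 = 3.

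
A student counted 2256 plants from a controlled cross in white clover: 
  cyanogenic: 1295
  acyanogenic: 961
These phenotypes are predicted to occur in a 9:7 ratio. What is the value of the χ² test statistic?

1.218

The 9:7 ratio has 16 parts, so with N = 2256 the expected counts are:
  cyanogenic: 2256 × 9/16 = 1269
  acyanogenic: 2256 × 7/16 = 987
χ² = Σ (O − E)² / E
  cyanogenic: (1295 − 1269)² / 1269 = 0.5327
  acyanogenic: (961 − 987)² / 987 = 0.6849
χ² = 0.5327 + 0.6849 = 1.2176 ≈ 1.218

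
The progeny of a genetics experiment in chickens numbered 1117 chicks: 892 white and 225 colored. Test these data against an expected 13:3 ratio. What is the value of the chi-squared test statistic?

1.423

Under the 13:3 hypothesis (Σ ratio = 16, N = 1117):
  white: 1117 × 13/16 = 907.5625
  colored: 1117 × 3/16 = 209.4375
χ² = Σ (O − E)² / E
  white: (892 − 907.5625)² / 907.5625 = 0.2669
  colored: (225 − 209.4375)² / 209.4375 = 1.1564
χ² = 0.2669 + 1.1564 = 1.4233 ≈ 1.423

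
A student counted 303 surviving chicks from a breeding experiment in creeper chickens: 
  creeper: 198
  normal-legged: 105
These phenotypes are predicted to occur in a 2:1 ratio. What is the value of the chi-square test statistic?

The 2:1 ratio has 3 parts, so with N = 303 the expected counts are:
  creeper: 303 × 2/3 = 202
  normal-legged: 303 × 1/3 = 101
χ² = Σ (O − E)² / E
  creeper: (198 − 202)² / 202 = 0.0792
  normal-legged: (105 − 101)² / 101 = 0.1584
χ² = 0.0792 + 0.1584 = 0.2376 ≈ 0.238

0.238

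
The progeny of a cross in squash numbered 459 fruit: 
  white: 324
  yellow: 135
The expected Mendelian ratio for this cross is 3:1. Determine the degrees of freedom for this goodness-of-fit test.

A goodness-of-fit test with 2 phenotype classes has df = 2 − 1 = 1.

1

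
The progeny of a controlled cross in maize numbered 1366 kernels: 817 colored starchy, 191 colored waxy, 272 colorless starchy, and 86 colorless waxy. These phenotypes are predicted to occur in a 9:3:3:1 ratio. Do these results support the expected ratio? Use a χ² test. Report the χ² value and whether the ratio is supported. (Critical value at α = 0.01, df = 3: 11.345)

20.625; not consistent

Total ratio parts = 16. Expected numbers out of 1366:
  colored starchy: 1366 × 9/16 = 768.375
  colored waxy: 1366 × 3/16 = 256.125
  colorless starchy: 1366 × 3/16 = 256.125
  colorless waxy: 1366 × 1/16 = 85.375
χ² = Σ (O − E)² / E
  colored starchy: (817 − 768.375)² / 768.375 = 3.0771
  colored waxy: (191 − 256.125)² / 256.125 = 16.5594
  colorless starchy: (272 − 256.125)² / 256.125 = 0.9840
  colorless waxy: (86 − 85.375)² / 85.375 = 0.0046
χ² = 3.0771 + 16.5594 + 0.9840 + 0.0046 = 20.6251 ≈ 20.625
Degrees of freedom = 4 − 1 = 3; critical value at α = 0.01 is 11.345.
Since 20.625 > 11.345, we reject the null hypothesis — the data do not fit the 9:3:3:1 ratio.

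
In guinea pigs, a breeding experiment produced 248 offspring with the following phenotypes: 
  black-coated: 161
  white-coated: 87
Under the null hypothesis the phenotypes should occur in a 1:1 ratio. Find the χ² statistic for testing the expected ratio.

The 1:1 ratio has 2 parts, so with N = 248 the expected counts are:
  black-coated: 248 × 1/2 = 124
  white-coated: 248 × 1/2 = 124
χ² = Σ (O − E)² / E
  black-coated: (161 − 124)² / 124 = 11.0403
  white-coated: (87 − 124)² / 124 = 11.0403
χ² = 11.0403 + 11.0403 = 22.0806 ≈ 22.081

22.081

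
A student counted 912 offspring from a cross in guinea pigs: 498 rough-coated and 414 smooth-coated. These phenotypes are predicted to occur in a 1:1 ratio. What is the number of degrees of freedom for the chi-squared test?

A goodness-of-fit test with 2 phenotype classes has df = 2 − 1 = 1.

1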